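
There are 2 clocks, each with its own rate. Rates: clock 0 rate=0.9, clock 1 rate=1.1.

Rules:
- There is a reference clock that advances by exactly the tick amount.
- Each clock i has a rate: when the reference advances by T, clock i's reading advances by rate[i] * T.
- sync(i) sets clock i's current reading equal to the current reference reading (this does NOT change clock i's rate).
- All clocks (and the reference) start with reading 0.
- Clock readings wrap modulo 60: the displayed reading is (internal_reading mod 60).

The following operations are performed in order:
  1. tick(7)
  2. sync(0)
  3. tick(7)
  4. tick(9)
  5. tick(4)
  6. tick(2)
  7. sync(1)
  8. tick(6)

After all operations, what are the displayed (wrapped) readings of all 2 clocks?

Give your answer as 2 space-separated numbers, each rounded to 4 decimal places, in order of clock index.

Answer: 32.2000 35.6000

Derivation:
After op 1 tick(7): ref=7.0000 raw=[6.3000 7.7000]
After op 2 sync(0): ref=7.0000 raw=[7.0000 7.7000]
After op 3 tick(7): ref=14.0000 raw=[13.3000 15.4000]
After op 4 tick(9): ref=23.0000 raw=[21.4000 25.3000]
After op 5 tick(4): ref=27.0000 raw=[25.0000 29.7000]
After op 6 tick(2): ref=29.0000 raw=[26.8000 31.9000]
After op 7 sync(1): ref=29.0000 raw=[26.8000 29.0000]
After op 8 tick(6): ref=35.0000 raw=[32.2000 35.6000]
Wrap final raw readings (mod 60): 32.2000 mod 60 = 32.2000; 35.6000 mod 60 = 35.6000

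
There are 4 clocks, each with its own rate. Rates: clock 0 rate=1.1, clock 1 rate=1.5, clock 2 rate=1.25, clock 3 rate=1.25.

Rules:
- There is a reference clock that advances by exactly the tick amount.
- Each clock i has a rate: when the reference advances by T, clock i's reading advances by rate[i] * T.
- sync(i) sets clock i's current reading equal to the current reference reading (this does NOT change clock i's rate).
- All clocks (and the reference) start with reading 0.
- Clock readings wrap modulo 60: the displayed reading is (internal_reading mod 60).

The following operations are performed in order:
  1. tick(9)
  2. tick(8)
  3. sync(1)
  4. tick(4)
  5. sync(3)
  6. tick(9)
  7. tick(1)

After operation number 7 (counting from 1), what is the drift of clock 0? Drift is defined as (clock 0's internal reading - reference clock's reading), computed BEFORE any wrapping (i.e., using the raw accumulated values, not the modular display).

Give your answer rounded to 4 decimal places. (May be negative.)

Answer: 3.1000

Derivation:
After op 1 tick(9): ref=9.0000 raw=[9.9000 13.5000 11.2500 11.2500]
After op 2 tick(8): ref=17.0000 raw=[18.7000 25.5000 21.2500 21.2500]
After op 3 sync(1): ref=17.0000 raw=[18.7000 17.0000 21.2500 21.2500]
After op 4 tick(4): ref=21.0000 raw=[23.1000 23.0000 26.2500 26.2500]
After op 5 sync(3): ref=21.0000 raw=[23.1000 23.0000 26.2500 21.0000]
After op 6 tick(9): ref=30.0000 raw=[33.0000 36.5000 37.5000 32.2500]
After op 7 tick(1): ref=31.0000 raw=[34.1000 38.0000 38.7500 33.5000]
Drift of clock 0 after op 7: 34.1000 - 31.0000 = 3.1000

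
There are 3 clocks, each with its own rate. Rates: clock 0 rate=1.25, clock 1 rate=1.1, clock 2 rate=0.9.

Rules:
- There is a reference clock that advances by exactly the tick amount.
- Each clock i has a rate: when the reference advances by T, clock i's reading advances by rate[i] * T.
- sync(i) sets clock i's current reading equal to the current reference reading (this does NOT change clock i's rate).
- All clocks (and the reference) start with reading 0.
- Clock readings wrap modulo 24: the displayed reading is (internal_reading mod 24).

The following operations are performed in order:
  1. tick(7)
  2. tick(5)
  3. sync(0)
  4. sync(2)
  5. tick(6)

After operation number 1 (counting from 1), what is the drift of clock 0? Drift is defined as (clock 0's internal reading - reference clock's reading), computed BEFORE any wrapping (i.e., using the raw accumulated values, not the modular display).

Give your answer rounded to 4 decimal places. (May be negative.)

After op 1 tick(7): ref=7.0000 raw=[8.7500 7.7000 6.3000]
Drift of clock 0 after op 1: 8.7500 - 7.0000 = 1.7500

Answer: 1.7500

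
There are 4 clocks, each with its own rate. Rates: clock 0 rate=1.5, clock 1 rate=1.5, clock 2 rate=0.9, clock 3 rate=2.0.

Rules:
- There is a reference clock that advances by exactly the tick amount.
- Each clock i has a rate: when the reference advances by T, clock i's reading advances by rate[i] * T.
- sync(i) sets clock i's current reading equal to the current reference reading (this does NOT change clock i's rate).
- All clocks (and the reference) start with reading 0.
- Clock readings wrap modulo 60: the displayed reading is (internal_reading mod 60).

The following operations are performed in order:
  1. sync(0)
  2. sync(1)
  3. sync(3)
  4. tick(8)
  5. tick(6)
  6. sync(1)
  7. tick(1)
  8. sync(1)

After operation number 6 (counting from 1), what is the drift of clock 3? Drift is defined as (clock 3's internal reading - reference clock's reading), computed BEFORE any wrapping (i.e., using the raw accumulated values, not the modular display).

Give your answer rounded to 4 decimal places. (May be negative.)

Answer: 14.0000

Derivation:
After op 1 sync(0): ref=0.0000 raw=[0.0000 0.0000 0.0000 0.0000]
After op 2 sync(1): ref=0.0000 raw=[0.0000 0.0000 0.0000 0.0000]
After op 3 sync(3): ref=0.0000 raw=[0.0000 0.0000 0.0000 0.0000]
After op 4 tick(8): ref=8.0000 raw=[12.0000 12.0000 7.2000 16.0000]
After op 5 tick(6): ref=14.0000 raw=[21.0000 21.0000 12.6000 28.0000]
After op 6 sync(1): ref=14.0000 raw=[21.0000 14.0000 12.6000 28.0000]
Drift of clock 3 after op 6: 28.0000 - 14.0000 = 14.0000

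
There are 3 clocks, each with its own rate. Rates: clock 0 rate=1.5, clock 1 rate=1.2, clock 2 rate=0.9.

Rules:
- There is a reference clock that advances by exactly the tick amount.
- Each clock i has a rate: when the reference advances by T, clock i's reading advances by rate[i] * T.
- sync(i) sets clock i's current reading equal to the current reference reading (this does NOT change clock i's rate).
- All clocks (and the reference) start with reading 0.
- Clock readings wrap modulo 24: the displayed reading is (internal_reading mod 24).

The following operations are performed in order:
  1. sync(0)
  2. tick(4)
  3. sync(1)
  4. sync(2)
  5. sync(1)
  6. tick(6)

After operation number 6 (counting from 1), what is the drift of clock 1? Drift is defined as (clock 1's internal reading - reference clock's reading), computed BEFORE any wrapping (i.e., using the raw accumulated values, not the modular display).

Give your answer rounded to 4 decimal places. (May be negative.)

Answer: 1.2000

Derivation:
After op 1 sync(0): ref=0.0000 raw=[0.0000 0.0000 0.0000]
After op 2 tick(4): ref=4.0000 raw=[6.0000 4.8000 3.6000]
After op 3 sync(1): ref=4.0000 raw=[6.0000 4.0000 3.6000]
After op 4 sync(2): ref=4.0000 raw=[6.0000 4.0000 4.0000]
After op 5 sync(1): ref=4.0000 raw=[6.0000 4.0000 4.0000]
After op 6 tick(6): ref=10.0000 raw=[15.0000 11.2000 9.4000]
Drift of clock 1 after op 6: 11.2000 - 10.0000 = 1.2000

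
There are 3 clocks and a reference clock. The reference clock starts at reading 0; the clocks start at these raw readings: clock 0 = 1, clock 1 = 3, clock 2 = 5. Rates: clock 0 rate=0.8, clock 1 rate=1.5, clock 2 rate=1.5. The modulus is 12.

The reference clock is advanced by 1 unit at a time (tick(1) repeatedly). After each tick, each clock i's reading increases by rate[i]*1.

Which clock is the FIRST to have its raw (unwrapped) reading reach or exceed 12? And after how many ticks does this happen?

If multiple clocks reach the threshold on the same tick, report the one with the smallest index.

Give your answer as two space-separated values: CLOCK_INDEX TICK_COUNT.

Answer: 2 5

Derivation:
clock 0: start=1, rate=0.8, needs 12-1 = 11; ticks = ceil(11/0.8) = ceil(13.7500) = 14; reading at tick 14 = 1 + 0.8*14 = 12.2000
clock 1: start=3, rate=1.5, needs 12-3 = 9; ticks = ceil(9/1.5) = ceil(6.0000) = 6; reading at tick 6 = 3 + 1.5*6 = 12.0000
clock 2: start=5, rate=1.5, needs 12-5 = 7; ticks = ceil(7/1.5) = ceil(4.6667) = 5; reading at tick 5 = 5 + 1.5*5 = 12.5000
Minimum tick count = 5; winners = [2]; smallest index = 2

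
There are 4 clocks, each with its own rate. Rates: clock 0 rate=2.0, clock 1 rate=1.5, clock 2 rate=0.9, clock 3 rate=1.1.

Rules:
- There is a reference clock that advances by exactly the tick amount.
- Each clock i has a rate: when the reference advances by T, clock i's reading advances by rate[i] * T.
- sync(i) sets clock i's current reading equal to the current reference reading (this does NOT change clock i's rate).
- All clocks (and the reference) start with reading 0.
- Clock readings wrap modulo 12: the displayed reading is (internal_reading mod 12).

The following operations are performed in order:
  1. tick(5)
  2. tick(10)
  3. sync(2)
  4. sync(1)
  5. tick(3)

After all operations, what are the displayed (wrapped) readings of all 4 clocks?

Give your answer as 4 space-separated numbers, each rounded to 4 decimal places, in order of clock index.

After op 1 tick(5): ref=5.0000 raw=[10.0000 7.5000 4.5000 5.5000]
After op 2 tick(10): ref=15.0000 raw=[30.0000 22.5000 13.5000 16.5000]
After op 3 sync(2): ref=15.0000 raw=[30.0000 22.5000 15.0000 16.5000]
After op 4 sync(1): ref=15.0000 raw=[30.0000 15.0000 15.0000 16.5000]
After op 5 tick(3): ref=18.0000 raw=[36.0000 19.5000 17.7000 19.8000]
Wrap final raw readings (mod 12): 36.0000 mod 12 = 0.0000; 19.5000 mod 12 = 7.5000; 17.7000 mod 12 = 5.7000; 19.8000 mod 12 = 7.8000

Answer: 0.0000 7.5000 5.7000 7.8000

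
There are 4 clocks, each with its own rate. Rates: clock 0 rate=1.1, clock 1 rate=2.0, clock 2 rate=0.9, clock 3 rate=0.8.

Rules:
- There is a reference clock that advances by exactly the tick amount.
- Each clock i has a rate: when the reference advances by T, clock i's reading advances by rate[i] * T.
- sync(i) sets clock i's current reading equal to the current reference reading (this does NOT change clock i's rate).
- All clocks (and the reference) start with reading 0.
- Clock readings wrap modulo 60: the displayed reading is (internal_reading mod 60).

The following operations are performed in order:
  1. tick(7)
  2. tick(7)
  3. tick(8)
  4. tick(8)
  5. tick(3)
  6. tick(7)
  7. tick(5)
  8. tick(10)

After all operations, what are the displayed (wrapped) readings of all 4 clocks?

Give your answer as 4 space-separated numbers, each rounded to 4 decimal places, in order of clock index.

After op 1 tick(7): ref=7.0000 raw=[7.7000 14.0000 6.3000 5.6000]
After op 2 tick(7): ref=14.0000 raw=[15.4000 28.0000 12.6000 11.2000]
After op 3 tick(8): ref=22.0000 raw=[24.2000 44.0000 19.8000 17.6000]
After op 4 tick(8): ref=30.0000 raw=[33.0000 60.0000 27.0000 24.0000]
After op 5 tick(3): ref=33.0000 raw=[36.3000 66.0000 29.7000 26.4000]
After op 6 tick(7): ref=40.0000 raw=[44.0000 80.0000 36.0000 32.0000]
After op 7 tick(5): ref=45.0000 raw=[49.5000 90.0000 40.5000 36.0000]
After op 8 tick(10): ref=55.0000 raw=[60.5000 110.0000 49.5000 44.0000]
Wrap final raw readings (mod 60): 60.5000 mod 60 = 0.5000; 110.0000 mod 60 = 50.0000; 49.5000 mod 60 = 49.5000; 44.0000 mod 60 = 44.0000

Answer: 0.5000 50.0000 49.5000 44.0000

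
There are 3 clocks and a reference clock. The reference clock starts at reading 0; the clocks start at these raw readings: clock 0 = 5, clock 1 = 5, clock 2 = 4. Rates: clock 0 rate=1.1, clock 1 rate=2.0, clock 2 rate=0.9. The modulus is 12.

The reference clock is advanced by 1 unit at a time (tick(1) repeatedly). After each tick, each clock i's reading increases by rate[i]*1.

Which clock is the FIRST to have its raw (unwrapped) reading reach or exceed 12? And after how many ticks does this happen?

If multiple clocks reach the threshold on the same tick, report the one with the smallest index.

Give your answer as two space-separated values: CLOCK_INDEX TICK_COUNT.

Answer: 1 4

Derivation:
clock 0: start=5, rate=1.1, needs 12-5 = 7; ticks = ceil(7/1.1) = ceil(6.3636) = 7; reading at tick 7 = 5 + 1.1*7 = 12.7000
clock 1: start=5, rate=2.0, needs 12-5 = 7; ticks = ceil(7/2.0) = ceil(3.5000) = 4; reading at tick 4 = 5 + 2.0*4 = 13.0000
clock 2: start=4, rate=0.9, needs 12-4 = 8; ticks = ceil(8/0.9) = ceil(8.8889) = 9; reading at tick 9 = 4 + 0.9*9 = 12.1000
Minimum tick count = 4; winners = [1]; smallest index = 1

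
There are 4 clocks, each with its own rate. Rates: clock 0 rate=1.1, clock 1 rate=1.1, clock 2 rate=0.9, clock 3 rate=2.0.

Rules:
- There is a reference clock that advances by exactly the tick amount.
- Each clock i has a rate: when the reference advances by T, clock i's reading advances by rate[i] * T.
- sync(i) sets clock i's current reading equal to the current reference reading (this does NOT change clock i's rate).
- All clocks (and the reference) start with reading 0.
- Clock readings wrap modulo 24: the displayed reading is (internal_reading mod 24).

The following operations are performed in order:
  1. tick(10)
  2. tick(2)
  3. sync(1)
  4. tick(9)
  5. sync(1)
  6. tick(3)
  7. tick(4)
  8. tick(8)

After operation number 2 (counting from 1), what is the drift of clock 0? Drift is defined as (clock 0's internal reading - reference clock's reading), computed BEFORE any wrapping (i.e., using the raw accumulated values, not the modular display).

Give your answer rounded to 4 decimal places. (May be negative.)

After op 1 tick(10): ref=10.0000 raw=[11.0000 11.0000 9.0000 20.0000]
After op 2 tick(2): ref=12.0000 raw=[13.2000 13.2000 10.8000 24.0000]
Drift of clock 0 after op 2: 13.2000 - 12.0000 = 1.2000

Answer: 1.2000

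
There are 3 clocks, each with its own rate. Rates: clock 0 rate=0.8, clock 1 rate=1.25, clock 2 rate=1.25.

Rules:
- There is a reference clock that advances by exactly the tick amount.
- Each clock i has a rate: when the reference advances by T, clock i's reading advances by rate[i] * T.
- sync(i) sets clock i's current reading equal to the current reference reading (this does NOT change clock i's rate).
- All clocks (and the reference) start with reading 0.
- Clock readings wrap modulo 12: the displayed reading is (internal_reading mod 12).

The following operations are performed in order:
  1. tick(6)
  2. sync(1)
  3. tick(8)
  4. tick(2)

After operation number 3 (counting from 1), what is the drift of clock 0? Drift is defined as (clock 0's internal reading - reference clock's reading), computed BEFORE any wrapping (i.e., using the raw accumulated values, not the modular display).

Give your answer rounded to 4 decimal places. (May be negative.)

After op 1 tick(6): ref=6.0000 raw=[4.8000 7.5000 7.5000]
After op 2 sync(1): ref=6.0000 raw=[4.8000 6.0000 7.5000]
After op 3 tick(8): ref=14.0000 raw=[11.2000 16.0000 17.5000]
Drift of clock 0 after op 3: 11.2000 - 14.0000 = -2.8000

Answer: -2.8000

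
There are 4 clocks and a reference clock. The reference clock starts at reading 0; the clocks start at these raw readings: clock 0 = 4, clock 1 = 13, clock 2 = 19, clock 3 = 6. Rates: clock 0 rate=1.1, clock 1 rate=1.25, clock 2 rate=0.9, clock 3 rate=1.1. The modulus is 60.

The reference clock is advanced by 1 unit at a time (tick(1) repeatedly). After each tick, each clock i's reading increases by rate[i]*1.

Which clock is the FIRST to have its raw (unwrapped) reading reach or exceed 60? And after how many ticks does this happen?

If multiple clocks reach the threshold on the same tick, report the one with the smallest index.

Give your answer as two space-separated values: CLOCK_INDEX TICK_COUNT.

clock 0: start=4, rate=1.1, needs 60-4 = 56; ticks = ceil(56/1.1) = ceil(50.9091) = 51; reading at tick 51 = 4 + 1.1*51 = 60.1000
clock 1: start=13, rate=1.25, needs 60-13 = 47; ticks = ceil(47/1.25) = ceil(37.6000) = 38; reading at tick 38 = 13 + 1.25*38 = 60.5000
clock 2: start=19, rate=0.9, needs 60-19 = 41; ticks = ceil(41/0.9) = ceil(45.5556) = 46; reading at tick 46 = 19 + 0.9*46 = 60.4000
clock 3: start=6, rate=1.1, needs 60-6 = 54; ticks = ceil(54/1.1) = ceil(49.0909) = 50; reading at tick 50 = 6 + 1.1*50 = 61.0000
Minimum tick count = 38; winners = [1]; smallest index = 1

Answer: 1 38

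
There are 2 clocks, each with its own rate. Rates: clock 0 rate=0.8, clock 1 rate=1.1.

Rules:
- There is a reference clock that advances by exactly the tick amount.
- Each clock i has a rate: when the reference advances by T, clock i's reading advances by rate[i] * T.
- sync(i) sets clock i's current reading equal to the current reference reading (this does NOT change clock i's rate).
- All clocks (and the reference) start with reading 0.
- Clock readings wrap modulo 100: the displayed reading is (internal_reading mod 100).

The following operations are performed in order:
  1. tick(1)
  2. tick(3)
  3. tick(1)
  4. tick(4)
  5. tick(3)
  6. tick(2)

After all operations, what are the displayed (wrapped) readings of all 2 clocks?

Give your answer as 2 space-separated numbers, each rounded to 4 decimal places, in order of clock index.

Answer: 11.2000 15.4000

Derivation:
After op 1 tick(1): ref=1.0000 raw=[0.8000 1.1000]
After op 2 tick(3): ref=4.0000 raw=[3.2000 4.4000]
After op 3 tick(1): ref=5.0000 raw=[4.0000 5.5000]
After op 4 tick(4): ref=9.0000 raw=[7.2000 9.9000]
After op 5 tick(3): ref=12.0000 raw=[9.6000 13.2000]
After op 6 tick(2): ref=14.0000 raw=[11.2000 15.4000]
Wrap final raw readings (mod 100): 11.2000 mod 100 = 11.2000; 15.4000 mod 100 = 15.4000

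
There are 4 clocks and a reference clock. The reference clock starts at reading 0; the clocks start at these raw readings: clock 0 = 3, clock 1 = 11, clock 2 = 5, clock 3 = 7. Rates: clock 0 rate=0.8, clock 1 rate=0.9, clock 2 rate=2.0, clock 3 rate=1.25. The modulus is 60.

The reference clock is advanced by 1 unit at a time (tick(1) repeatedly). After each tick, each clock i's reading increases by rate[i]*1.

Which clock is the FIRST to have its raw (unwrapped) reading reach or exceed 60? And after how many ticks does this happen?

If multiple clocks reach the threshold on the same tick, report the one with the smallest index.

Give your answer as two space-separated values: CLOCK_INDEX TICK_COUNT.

clock 0: start=3, rate=0.8, needs 60-3 = 57; ticks = ceil(57/0.8) = ceil(71.2500) = 72; reading at tick 72 = 3 + 0.8*72 = 60.6000
clock 1: start=11, rate=0.9, needs 60-11 = 49; ticks = ceil(49/0.9) = ceil(54.4444) = 55; reading at tick 55 = 11 + 0.9*55 = 60.5000
clock 2: start=5, rate=2.0, needs 60-5 = 55; ticks = ceil(55/2.0) = ceil(27.5000) = 28; reading at tick 28 = 5 + 2.0*28 = 61.0000
clock 3: start=7, rate=1.25, needs 60-7 = 53; ticks = ceil(53/1.25) = ceil(42.4000) = 43; reading at tick 43 = 7 + 1.25*43 = 60.7500
Minimum tick count = 28; winners = [2]; smallest index = 2

Answer: 2 28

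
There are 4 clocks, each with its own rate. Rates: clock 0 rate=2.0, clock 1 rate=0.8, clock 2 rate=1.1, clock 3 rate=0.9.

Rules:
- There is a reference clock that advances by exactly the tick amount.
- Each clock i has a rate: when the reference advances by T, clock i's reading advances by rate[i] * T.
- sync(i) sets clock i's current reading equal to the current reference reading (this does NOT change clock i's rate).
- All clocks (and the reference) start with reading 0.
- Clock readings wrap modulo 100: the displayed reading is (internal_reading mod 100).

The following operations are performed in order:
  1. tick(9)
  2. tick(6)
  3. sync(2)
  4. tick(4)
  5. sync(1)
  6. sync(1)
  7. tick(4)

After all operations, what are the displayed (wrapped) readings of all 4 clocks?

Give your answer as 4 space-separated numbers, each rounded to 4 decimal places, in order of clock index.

Answer: 46.0000 22.2000 23.8000 20.7000

Derivation:
After op 1 tick(9): ref=9.0000 raw=[18.0000 7.2000 9.9000 8.1000]
After op 2 tick(6): ref=15.0000 raw=[30.0000 12.0000 16.5000 13.5000]
After op 3 sync(2): ref=15.0000 raw=[30.0000 12.0000 15.0000 13.5000]
After op 4 tick(4): ref=19.0000 raw=[38.0000 15.2000 19.4000 17.1000]
After op 5 sync(1): ref=19.0000 raw=[38.0000 19.0000 19.4000 17.1000]
After op 6 sync(1): ref=19.0000 raw=[38.0000 19.0000 19.4000 17.1000]
After op 7 tick(4): ref=23.0000 raw=[46.0000 22.2000 23.8000 20.7000]
Wrap final raw readings (mod 100): 46.0000 mod 100 = 46.0000; 22.2000 mod 100 = 22.2000; 23.8000 mod 100 = 23.8000; 20.7000 mod 100 = 20.7000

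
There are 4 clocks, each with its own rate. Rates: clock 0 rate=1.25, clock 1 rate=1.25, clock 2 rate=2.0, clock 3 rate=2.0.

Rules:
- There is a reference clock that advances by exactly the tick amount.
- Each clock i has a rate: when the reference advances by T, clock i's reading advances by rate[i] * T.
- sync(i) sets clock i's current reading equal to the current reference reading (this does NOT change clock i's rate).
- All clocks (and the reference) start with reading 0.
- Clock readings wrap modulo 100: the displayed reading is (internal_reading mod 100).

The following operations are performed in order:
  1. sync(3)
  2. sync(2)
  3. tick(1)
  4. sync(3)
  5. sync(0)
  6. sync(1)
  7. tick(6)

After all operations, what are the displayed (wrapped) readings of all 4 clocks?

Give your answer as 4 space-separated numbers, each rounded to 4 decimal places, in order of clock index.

After op 1 sync(3): ref=0.0000 raw=[0.0000 0.0000 0.0000 0.0000]
After op 2 sync(2): ref=0.0000 raw=[0.0000 0.0000 0.0000 0.0000]
After op 3 tick(1): ref=1.0000 raw=[1.2500 1.2500 2.0000 2.0000]
After op 4 sync(3): ref=1.0000 raw=[1.2500 1.2500 2.0000 1.0000]
After op 5 sync(0): ref=1.0000 raw=[1.0000 1.2500 2.0000 1.0000]
After op 6 sync(1): ref=1.0000 raw=[1.0000 1.0000 2.0000 1.0000]
After op 7 tick(6): ref=7.0000 raw=[8.5000 8.5000 14.0000 13.0000]
Wrap final raw readings (mod 100): 8.5000 mod 100 = 8.5000; 8.5000 mod 100 = 8.5000; 14.0000 mod 100 = 14.0000; 13.0000 mod 100 = 13.0000

Answer: 8.5000 8.5000 14.0000 13.0000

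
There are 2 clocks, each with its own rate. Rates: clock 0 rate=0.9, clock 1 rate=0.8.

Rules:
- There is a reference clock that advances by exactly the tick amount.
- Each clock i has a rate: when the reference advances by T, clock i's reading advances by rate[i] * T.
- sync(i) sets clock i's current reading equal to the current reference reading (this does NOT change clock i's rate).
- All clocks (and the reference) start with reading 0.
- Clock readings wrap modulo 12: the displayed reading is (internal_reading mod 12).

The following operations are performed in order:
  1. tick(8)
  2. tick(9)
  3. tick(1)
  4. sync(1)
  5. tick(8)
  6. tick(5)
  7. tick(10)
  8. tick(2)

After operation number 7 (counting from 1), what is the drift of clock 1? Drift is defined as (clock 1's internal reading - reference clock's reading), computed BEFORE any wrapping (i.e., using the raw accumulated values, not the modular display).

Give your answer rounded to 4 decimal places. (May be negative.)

Answer: -4.6000

Derivation:
After op 1 tick(8): ref=8.0000 raw=[7.2000 6.4000]
After op 2 tick(9): ref=17.0000 raw=[15.3000 13.6000]
After op 3 tick(1): ref=18.0000 raw=[16.2000 14.4000]
After op 4 sync(1): ref=18.0000 raw=[16.2000 18.0000]
After op 5 tick(8): ref=26.0000 raw=[23.4000 24.4000]
After op 6 tick(5): ref=31.0000 raw=[27.9000 28.4000]
After op 7 tick(10): ref=41.0000 raw=[36.9000 36.4000]
Drift of clock 1 after op 7: 36.4000 - 41.0000 = -4.6000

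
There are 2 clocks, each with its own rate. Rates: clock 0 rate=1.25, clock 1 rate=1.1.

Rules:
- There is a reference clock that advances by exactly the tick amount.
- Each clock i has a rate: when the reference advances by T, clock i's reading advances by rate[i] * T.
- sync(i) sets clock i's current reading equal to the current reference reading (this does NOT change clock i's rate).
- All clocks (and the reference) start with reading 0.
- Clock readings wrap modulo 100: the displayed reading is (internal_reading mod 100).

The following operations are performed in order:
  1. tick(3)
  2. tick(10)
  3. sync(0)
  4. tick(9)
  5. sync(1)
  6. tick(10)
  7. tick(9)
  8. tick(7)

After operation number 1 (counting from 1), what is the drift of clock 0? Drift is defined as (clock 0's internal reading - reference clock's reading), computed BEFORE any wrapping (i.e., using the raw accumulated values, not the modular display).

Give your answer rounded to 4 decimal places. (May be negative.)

After op 1 tick(3): ref=3.0000 raw=[3.7500 3.3000]
Drift of clock 0 after op 1: 3.7500 - 3.0000 = 0.7500

Answer: 0.7500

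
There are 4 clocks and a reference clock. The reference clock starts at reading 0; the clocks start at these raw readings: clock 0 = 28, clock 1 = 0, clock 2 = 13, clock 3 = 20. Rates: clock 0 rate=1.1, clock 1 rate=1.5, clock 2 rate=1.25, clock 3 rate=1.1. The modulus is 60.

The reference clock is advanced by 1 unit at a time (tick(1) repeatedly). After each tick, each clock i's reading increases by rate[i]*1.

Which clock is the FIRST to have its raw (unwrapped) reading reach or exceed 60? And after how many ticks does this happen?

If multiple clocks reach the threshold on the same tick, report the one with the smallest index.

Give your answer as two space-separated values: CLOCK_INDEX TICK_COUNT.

clock 0: start=28, rate=1.1, needs 60-28 = 32; ticks = ceil(32/1.1) = ceil(29.0909) = 30; reading at tick 30 = 28 + 1.1*30 = 61.0000
clock 1: start=0, rate=1.5, needs 60-0 = 60; ticks = ceil(60/1.5) = ceil(40.0000) = 40; reading at tick 40 = 0 + 1.5*40 = 60.0000
clock 2: start=13, rate=1.25, needs 60-13 = 47; ticks = ceil(47/1.25) = ceil(37.6000) = 38; reading at tick 38 = 13 + 1.25*38 = 60.5000
clock 3: start=20, rate=1.1, needs 60-20 = 40; ticks = ceil(40/1.1) = ceil(36.3636) = 37; reading at tick 37 = 20 + 1.1*37 = 60.7000
Minimum tick count = 30; winners = [0]; smallest index = 0

Answer: 0 30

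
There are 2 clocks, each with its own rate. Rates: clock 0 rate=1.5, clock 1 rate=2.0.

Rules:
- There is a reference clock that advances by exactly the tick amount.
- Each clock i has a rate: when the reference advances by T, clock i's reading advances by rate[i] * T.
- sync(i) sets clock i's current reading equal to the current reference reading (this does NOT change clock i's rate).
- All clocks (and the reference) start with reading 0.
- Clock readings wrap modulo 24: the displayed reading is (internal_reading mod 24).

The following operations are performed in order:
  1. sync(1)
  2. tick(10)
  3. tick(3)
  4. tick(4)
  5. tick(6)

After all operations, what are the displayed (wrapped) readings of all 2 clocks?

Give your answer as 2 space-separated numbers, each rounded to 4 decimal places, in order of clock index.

Answer: 10.5000 22.0000

Derivation:
After op 1 sync(1): ref=0.0000 raw=[0.0000 0.0000]
After op 2 tick(10): ref=10.0000 raw=[15.0000 20.0000]
After op 3 tick(3): ref=13.0000 raw=[19.5000 26.0000]
After op 4 tick(4): ref=17.0000 raw=[25.5000 34.0000]
After op 5 tick(6): ref=23.0000 raw=[34.5000 46.0000]
Wrap final raw readings (mod 24): 34.5000 mod 24 = 10.5000; 46.0000 mod 24 = 22.0000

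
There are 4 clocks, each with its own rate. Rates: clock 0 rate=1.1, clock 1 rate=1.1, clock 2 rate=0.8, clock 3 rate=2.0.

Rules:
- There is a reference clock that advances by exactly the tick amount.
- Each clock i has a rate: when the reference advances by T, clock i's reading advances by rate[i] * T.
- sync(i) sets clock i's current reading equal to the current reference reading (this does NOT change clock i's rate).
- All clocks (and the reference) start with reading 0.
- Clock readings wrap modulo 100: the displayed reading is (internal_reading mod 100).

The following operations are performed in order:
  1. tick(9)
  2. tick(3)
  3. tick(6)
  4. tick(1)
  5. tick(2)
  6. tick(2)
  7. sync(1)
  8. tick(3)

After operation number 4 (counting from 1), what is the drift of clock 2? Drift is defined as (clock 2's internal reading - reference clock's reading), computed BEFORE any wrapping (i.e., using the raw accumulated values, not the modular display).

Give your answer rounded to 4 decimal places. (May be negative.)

After op 1 tick(9): ref=9.0000 raw=[9.9000 9.9000 7.2000 18.0000]
After op 2 tick(3): ref=12.0000 raw=[13.2000 13.2000 9.6000 24.0000]
After op 3 tick(6): ref=18.0000 raw=[19.8000 19.8000 14.4000 36.0000]
After op 4 tick(1): ref=19.0000 raw=[20.9000 20.9000 15.2000 38.0000]
Drift of clock 2 after op 4: 15.2000 - 19.0000 = -3.8000

Answer: -3.8000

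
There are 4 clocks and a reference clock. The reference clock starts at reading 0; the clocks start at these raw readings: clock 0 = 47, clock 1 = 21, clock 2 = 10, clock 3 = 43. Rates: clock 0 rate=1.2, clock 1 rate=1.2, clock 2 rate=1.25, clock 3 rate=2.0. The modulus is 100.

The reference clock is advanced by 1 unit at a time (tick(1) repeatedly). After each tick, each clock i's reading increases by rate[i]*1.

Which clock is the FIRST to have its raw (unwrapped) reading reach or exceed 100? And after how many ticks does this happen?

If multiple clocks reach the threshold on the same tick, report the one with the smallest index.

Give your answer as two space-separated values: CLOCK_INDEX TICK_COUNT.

clock 0: start=47, rate=1.2, needs 100-47 = 53; ticks = ceil(53/1.2) = ceil(44.1667) = 45; reading at tick 45 = 47 + 1.2*45 = 101.0000
clock 1: start=21, rate=1.2, needs 100-21 = 79; ticks = ceil(79/1.2) = ceil(65.8333) = 66; reading at tick 66 = 21 + 1.2*66 = 100.2000
clock 2: start=10, rate=1.25, needs 100-10 = 90; ticks = ceil(90/1.25) = ceil(72.0000) = 72; reading at tick 72 = 10 + 1.25*72 = 100.0000
clock 3: start=43, rate=2.0, needs 100-43 = 57; ticks = ceil(57/2.0) = ceil(28.5000) = 29; reading at tick 29 = 43 + 2.0*29 = 101.0000
Minimum tick count = 29; winners = [3]; smallest index = 3

Answer: 3 29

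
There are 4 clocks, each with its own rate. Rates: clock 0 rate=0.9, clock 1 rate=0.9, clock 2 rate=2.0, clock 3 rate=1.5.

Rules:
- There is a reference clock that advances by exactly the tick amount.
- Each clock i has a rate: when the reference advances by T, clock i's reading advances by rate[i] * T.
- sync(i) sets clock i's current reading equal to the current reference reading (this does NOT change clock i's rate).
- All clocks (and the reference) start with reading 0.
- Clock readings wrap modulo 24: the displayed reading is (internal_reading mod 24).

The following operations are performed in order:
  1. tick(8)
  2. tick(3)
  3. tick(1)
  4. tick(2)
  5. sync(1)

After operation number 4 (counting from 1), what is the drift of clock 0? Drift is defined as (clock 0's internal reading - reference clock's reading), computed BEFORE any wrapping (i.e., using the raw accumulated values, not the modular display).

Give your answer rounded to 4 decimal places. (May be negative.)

Answer: -1.4000

Derivation:
After op 1 tick(8): ref=8.0000 raw=[7.2000 7.2000 16.0000 12.0000]
After op 2 tick(3): ref=11.0000 raw=[9.9000 9.9000 22.0000 16.5000]
After op 3 tick(1): ref=12.0000 raw=[10.8000 10.8000 24.0000 18.0000]
After op 4 tick(2): ref=14.0000 raw=[12.6000 12.6000 28.0000 21.0000]
Drift of clock 0 after op 4: 12.6000 - 14.0000 = -1.4000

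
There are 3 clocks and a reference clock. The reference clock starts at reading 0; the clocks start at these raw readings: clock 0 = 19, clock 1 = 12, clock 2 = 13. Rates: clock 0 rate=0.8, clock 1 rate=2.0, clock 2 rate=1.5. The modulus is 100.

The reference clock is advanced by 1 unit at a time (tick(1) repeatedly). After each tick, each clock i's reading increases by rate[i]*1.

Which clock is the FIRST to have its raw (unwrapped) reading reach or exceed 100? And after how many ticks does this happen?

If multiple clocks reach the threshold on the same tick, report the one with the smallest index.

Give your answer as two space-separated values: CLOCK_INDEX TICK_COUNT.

Answer: 1 44

Derivation:
clock 0: start=19, rate=0.8, needs 100-19 = 81; ticks = ceil(81/0.8) = ceil(101.2500) = 102; reading at tick 102 = 19 + 0.8*102 = 100.6000
clock 1: start=12, rate=2.0, needs 100-12 = 88; ticks = ceil(88/2.0) = ceil(44.0000) = 44; reading at tick 44 = 12 + 2.0*44 = 100.0000
clock 2: start=13, rate=1.5, needs 100-13 = 87; ticks = ceil(87/1.5) = ceil(58.0000) = 58; reading at tick 58 = 13 + 1.5*58 = 100.0000
Minimum tick count = 44; winners = [1]; smallest index = 1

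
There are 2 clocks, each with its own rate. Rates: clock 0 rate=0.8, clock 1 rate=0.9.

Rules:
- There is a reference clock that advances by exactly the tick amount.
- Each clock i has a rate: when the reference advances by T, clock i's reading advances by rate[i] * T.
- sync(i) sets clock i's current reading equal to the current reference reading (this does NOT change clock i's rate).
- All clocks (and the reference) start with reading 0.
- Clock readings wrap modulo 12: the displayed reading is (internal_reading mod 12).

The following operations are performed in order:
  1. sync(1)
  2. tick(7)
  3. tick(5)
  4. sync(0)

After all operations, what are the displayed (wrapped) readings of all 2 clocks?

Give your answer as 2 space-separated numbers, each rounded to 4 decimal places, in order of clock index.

Answer: 0.0000 10.8000

Derivation:
After op 1 sync(1): ref=0.0000 raw=[0.0000 0.0000]
After op 2 tick(7): ref=7.0000 raw=[5.6000 6.3000]
After op 3 tick(5): ref=12.0000 raw=[9.6000 10.8000]
After op 4 sync(0): ref=12.0000 raw=[12.0000 10.8000]
Wrap final raw readings (mod 12): 12.0000 mod 12 = 0.0000; 10.8000 mod 12 = 10.8000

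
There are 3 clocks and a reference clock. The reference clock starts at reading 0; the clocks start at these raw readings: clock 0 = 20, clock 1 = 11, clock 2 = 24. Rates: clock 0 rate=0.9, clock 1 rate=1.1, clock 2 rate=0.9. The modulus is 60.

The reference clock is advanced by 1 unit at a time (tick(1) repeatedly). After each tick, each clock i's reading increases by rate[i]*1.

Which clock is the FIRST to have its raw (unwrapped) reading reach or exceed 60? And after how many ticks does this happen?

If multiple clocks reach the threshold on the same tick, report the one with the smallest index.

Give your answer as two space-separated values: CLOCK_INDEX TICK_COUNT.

Answer: 2 40

Derivation:
clock 0: start=20, rate=0.9, needs 60-20 = 40; ticks = ceil(40/0.9) = ceil(44.4444) = 45; reading at tick 45 = 20 + 0.9*45 = 60.5000
clock 1: start=11, rate=1.1, needs 60-11 = 49; ticks = ceil(49/1.1) = ceil(44.5455) = 45; reading at tick 45 = 11 + 1.1*45 = 60.5000
clock 2: start=24, rate=0.9, needs 60-24 = 36; ticks = ceil(36/0.9) = ceil(40.0000) = 40; reading at tick 40 = 24 + 0.9*40 = 60.0000
Minimum tick count = 40; winners = [2]; smallest index = 2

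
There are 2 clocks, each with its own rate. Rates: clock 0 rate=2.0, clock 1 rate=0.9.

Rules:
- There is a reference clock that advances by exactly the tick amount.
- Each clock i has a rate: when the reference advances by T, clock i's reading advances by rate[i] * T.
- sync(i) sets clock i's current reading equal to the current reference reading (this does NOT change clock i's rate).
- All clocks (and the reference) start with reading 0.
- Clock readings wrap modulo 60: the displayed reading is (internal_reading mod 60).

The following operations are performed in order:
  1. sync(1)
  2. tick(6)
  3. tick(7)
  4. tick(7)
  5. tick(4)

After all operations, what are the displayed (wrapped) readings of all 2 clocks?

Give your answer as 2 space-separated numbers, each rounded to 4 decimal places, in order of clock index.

Answer: 48.0000 21.6000

Derivation:
After op 1 sync(1): ref=0.0000 raw=[0.0000 0.0000]
After op 2 tick(6): ref=6.0000 raw=[12.0000 5.4000]
After op 3 tick(7): ref=13.0000 raw=[26.0000 11.7000]
After op 4 tick(7): ref=20.0000 raw=[40.0000 18.0000]
After op 5 tick(4): ref=24.0000 raw=[48.0000 21.6000]
Wrap final raw readings (mod 60): 48.0000 mod 60 = 48.0000; 21.6000 mod 60 = 21.6000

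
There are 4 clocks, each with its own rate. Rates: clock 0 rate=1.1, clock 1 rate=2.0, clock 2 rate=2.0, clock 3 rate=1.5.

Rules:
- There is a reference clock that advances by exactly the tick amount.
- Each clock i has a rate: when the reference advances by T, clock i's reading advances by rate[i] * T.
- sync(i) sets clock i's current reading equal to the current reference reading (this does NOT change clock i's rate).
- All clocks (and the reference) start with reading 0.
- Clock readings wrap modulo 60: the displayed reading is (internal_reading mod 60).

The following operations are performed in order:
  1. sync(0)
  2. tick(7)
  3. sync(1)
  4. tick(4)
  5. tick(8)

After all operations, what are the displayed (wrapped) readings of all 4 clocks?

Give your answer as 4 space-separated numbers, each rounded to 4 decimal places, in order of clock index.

After op 1 sync(0): ref=0.0000 raw=[0.0000 0.0000 0.0000 0.0000]
After op 2 tick(7): ref=7.0000 raw=[7.7000 14.0000 14.0000 10.5000]
After op 3 sync(1): ref=7.0000 raw=[7.7000 7.0000 14.0000 10.5000]
After op 4 tick(4): ref=11.0000 raw=[12.1000 15.0000 22.0000 16.5000]
After op 5 tick(8): ref=19.0000 raw=[20.9000 31.0000 38.0000 28.5000]
Wrap final raw readings (mod 60): 20.9000 mod 60 = 20.9000; 31.0000 mod 60 = 31.0000; 38.0000 mod 60 = 38.0000; 28.5000 mod 60 = 28.5000

Answer: 20.9000 31.0000 38.0000 28.5000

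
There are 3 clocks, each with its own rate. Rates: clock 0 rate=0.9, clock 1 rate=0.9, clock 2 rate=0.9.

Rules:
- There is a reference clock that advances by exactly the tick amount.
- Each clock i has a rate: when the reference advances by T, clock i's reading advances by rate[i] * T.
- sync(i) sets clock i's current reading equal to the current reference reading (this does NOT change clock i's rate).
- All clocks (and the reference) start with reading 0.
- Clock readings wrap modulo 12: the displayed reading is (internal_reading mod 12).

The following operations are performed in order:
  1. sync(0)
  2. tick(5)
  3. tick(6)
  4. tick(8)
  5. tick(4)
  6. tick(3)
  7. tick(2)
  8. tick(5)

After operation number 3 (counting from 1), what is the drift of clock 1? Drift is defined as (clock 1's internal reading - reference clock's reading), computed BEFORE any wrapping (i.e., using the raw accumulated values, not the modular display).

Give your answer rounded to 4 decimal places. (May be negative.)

Answer: -1.1000

Derivation:
After op 1 sync(0): ref=0.0000 raw=[0.0000 0.0000 0.0000]
After op 2 tick(5): ref=5.0000 raw=[4.5000 4.5000 4.5000]
After op 3 tick(6): ref=11.0000 raw=[9.9000 9.9000 9.9000]
Drift of clock 1 after op 3: 9.9000 - 11.0000 = -1.1000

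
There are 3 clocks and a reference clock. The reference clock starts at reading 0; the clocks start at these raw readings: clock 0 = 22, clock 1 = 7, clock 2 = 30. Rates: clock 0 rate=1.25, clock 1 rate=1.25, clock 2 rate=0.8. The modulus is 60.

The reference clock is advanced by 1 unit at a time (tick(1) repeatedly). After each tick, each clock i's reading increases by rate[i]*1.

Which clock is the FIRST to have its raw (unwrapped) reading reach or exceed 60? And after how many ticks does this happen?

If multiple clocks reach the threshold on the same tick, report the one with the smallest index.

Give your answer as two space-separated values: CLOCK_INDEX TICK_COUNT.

Answer: 0 31

Derivation:
clock 0: start=22, rate=1.25, needs 60-22 = 38; ticks = ceil(38/1.25) = ceil(30.4000) = 31; reading at tick 31 = 22 + 1.25*31 = 60.7500
clock 1: start=7, rate=1.25, needs 60-7 = 53; ticks = ceil(53/1.25) = ceil(42.4000) = 43; reading at tick 43 = 7 + 1.25*43 = 60.7500
clock 2: start=30, rate=0.8, needs 60-30 = 30; ticks = ceil(30/0.8) = ceil(37.5000) = 38; reading at tick 38 = 30 + 0.8*38 = 60.4000
Minimum tick count = 31; winners = [0]; smallest index = 0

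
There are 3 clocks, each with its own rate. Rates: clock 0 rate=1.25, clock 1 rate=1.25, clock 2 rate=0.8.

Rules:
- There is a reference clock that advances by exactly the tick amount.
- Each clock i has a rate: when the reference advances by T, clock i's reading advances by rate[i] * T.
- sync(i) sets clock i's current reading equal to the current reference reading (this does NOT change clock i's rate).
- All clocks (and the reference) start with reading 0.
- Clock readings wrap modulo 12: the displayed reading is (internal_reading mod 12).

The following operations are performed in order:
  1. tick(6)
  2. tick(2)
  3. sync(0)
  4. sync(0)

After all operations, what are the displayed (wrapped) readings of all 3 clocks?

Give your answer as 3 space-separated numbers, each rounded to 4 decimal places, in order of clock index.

After op 1 tick(6): ref=6.0000 raw=[7.5000 7.5000 4.8000]
After op 2 tick(2): ref=8.0000 raw=[10.0000 10.0000 6.4000]
After op 3 sync(0): ref=8.0000 raw=[8.0000 10.0000 6.4000]
After op 4 sync(0): ref=8.0000 raw=[8.0000 10.0000 6.4000]
Wrap final raw readings (mod 12): 8.0000 mod 12 = 8.0000; 10.0000 mod 12 = 10.0000; 6.4000 mod 12 = 6.4000

Answer: 8.0000 10.0000 6.4000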